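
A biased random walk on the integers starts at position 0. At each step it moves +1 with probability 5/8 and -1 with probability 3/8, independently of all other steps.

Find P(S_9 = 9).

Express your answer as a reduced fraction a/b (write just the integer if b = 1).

To reach position 9 after 9 steps: need 9 steps of +1 and 0 steps of -1.
Number of such sequences: C(9,9) = 1
Each has probability (5/8)^9 · (3/8)^0 = 1953125/134217728
P = 1 · 1953125/134217728 = 1953125/134217728

Answer: 1953125/134217728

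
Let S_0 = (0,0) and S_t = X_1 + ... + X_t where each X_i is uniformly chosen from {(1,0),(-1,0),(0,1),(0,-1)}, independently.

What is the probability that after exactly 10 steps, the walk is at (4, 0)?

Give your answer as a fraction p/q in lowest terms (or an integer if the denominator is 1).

Let h be the number of horizontal steps (so 10-h are vertical). To end at (4,0) need (h+4)/2 right-steps and ((10-h)+0)/2 up-steps.
Sum over h with 4 ≤ h ≤ 10, h ≡ 0 (mod 2), 10-h ≡ 0 (mod 2):
h=4: C(10,4)·C(4,4)·C(6,3) = 210·1·20 = 4200
h=6: C(10,6)·C(6,5)·C(4,2) = 210·6·6 = 7560
h=8: C(10,8)·C(8,6)·C(2,1) = 45·28·2 = 2520
h=10: C(10,10)·C(10,7)·C(0,0) = 1·120·1 = 120
Total favorable: 14400
Total paths: 4^10 = 1048576
P = 14400/1048576 = 225/16384

Answer: 225/16384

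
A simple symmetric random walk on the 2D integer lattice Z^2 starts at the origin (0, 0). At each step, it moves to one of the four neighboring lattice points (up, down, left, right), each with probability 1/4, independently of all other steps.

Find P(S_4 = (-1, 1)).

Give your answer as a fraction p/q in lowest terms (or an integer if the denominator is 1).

Answer: 3/32

Derivation:
Let h be the number of horizontal steps (so 4-h are vertical). To end at (-1,1) need (h-1)/2 right-steps and ((4-h)+1)/2 up-steps.
Sum over h with 1 ≤ h ≤ 3, h ≡ 1 (mod 2), 4-h ≡ 1 (mod 2):
h=1: C(4,1)·C(1,0)·C(3,2) = 4·1·3 = 12
h=3: C(4,3)·C(3,1)·C(1,1) = 4·3·1 = 12
Total favorable: 24
Total paths: 4^4 = 256
P = 24/256 = 3/32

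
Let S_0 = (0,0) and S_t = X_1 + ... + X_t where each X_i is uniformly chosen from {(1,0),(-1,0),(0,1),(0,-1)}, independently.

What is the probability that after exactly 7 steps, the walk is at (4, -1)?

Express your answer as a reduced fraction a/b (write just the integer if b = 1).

Answer: 147/16384

Derivation:
Let h be the number of horizontal steps (so 7-h are vertical). To end at (4,-1) need (h+4)/2 right-steps and ((7-h)-1)/2 up-steps.
Sum over h with 4 ≤ h ≤ 6, h ≡ 0 (mod 2), 7-h ≡ 1 (mod 2):
h=4: C(7,4)·C(4,4)·C(3,1) = 35·1·3 = 105
h=6: C(7,6)·C(6,5)·C(1,0) = 7·6·1 = 42
Total favorable: 147
Total paths: 4^7 = 16384
P = 147/16384 = 147/16384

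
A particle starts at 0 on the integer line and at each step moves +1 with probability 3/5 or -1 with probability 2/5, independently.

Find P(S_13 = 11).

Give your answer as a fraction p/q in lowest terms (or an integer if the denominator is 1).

Answer: 13817466/1220703125

Derivation:
To reach position 11 after 13 steps: need 12 steps of +1 and 1 step of -1.
Number of such sequences: C(13,12) = 13
Each has probability (3/5)^12 · (2/5)^1 = 1062882/1220703125
P = 13 · 1062882/1220703125 = 13817466/1220703125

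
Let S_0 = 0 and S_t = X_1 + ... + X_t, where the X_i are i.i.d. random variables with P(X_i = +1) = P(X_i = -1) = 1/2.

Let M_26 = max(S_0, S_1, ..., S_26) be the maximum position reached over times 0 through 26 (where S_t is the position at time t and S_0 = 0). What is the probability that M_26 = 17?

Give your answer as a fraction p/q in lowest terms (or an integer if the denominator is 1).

Let M_26 = max(S_0,...,S_26). Use the reflection principle: for j ≥ 1, #{paths with M_26 ≥ j} = #{S_26 ≥ j} + #{S_26 ≥ j+1}.
By reflection, #{M_26 ≥ 17} = #{S_26 ≥ 17} + #{S_26 ≥ 18} = 17902 + 17902 = 35804.
#{M_26 ≥ 18} = #{S_26 ≥ 18} + #{S_26 ≥ 19} = 17902 + 2952 = 20854.
#{M_26 = 17} = 35804 - 20854 = 14950.
P(M_26 = 17) = 14950/67108864 = 7475/33554432

Answer: 7475/33554432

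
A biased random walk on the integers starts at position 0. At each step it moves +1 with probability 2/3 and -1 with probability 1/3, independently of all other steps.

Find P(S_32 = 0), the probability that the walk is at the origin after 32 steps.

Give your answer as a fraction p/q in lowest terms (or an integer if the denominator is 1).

Answer: 4376933826560/205891132094649

Derivation:
To be at 0 after 32 steps: need exactly 16 steps of +1 and 16 of -1.
Number of such sequences: C(32,16) = 601080390
Each has probability (2/3)^16 · (1/3)^16 = 65536/1853020188851841
P = 601080390 · 65536/1853020188851841 = 4376933826560/205891132094649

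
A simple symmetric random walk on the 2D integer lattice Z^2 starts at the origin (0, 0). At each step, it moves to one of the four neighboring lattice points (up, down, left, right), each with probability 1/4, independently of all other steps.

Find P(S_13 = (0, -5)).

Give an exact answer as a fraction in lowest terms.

Let h be the number of horizontal steps (so 13-h are vertical). To end at (0,-5) need (h+0)/2 right-steps and ((13-h)-5)/2 up-steps.
Sum over h with 0 ≤ h ≤ 8, h ≡ 0 (mod 2), 13-h ≡ 1 (mod 2):
h=0: C(13,0)·C(0,0)·C(13,4) = 1·1·715 = 715
h=2: C(13,2)·C(2,1)·C(11,3) = 78·2·165 = 25740
h=4: C(13,4)·C(4,2)·C(9,2) = 715·6·36 = 154440
h=6: C(13,6)·C(6,3)·C(7,1) = 1716·20·7 = 240240
h=8: C(13,8)·C(8,4)·C(5,0) = 1287·70·1 = 90090
Total favorable: 511225
Total paths: 4^13 = 67108864
P = 511225/67108864 = 511225/67108864

Answer: 511225/67108864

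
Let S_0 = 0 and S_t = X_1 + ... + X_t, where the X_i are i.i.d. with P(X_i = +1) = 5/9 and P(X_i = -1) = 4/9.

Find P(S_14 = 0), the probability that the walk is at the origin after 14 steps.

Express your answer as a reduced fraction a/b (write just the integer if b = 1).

Answer: 1464320000000/7625597484987

Derivation:
To be at 0 after 14 steps: need exactly 7 steps of +1 and 7 of -1.
Number of such sequences: C(14,7) = 3432
Each has probability (5/9)^7 · (4/9)^7 = 1280000000/22876792454961
P = 3432 · 1280000000/22876792454961 = 1464320000000/7625597484987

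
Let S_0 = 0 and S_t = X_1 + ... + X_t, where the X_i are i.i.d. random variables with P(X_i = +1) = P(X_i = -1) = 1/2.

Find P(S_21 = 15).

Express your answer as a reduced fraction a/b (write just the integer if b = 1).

To reach position 15 after 21 steps: need 18 steps of +1 and 3 of -1.
Favorable paths: C(21,18) = 1330
Total paths: 2^21 = 2097152
P = 1330/2097152 = 665/1048576

Answer: 665/1048576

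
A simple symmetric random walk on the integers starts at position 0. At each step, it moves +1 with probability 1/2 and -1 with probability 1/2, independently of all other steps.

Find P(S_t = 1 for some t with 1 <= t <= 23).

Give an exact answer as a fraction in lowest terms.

Count via complement. Let g(t,s) = #length-t paths at position s with S_1..S_t all ≠ 1.
g(t,s) = g(t-1,s-1) + g(t-1,s+1) for s ≠ 1; g(t,1) = 0.
t=0: g(0,0)=1
t=1: g(1,-1)=1
t=2: g(2,-2)=1 g(2,0)=1
t=3: g(3,-3)=1 g(3,-1)=2
t=4: g(4,-4)=1 g(4,-2)=3 g(4,0)=2
t=5: g(5,-5)=1 g(5,-3)=4 g(5,-1)=5
t=6: g(6,-6)=1 g(6,-4)=5 g(6,-2)=9 g(6,0)=5
t=7: g(7,-7)=1 g(7,-5)=6 g(7,-3)=14 g(7,-1)=14
t=8: g(8,-8)=1 g(8,-6)=7 g(8,-4)=20 g(8,-2)=28 g(8,0)=14
t=9: g(9,-9)=1 g(9,-7)=8 g(9,-5)=27 g(9,-3)=48 g(9,-1)=42
t=10: g(10,-10)=1 g(10,-8)=9 g(10,-6)=35 g(10,-4)=75 g(10,-2)=90 g(10,0)=42
t=11: g(11,-11)=1 g(11,-9)=10 g(11,-7)=44 g(11,-5)=110 g(11,-3)=165 g(11,-1)=132
t=12: g(12,-12)=1 g(12,-10)=11 g(12,-8)=54 g(12,-6)=154 g(12,-4)=275 g(12,-2)=297 g(12,0)=132
t=13: g(13,-13)=1 g(13,-11)=12 g(13,-9)=65 g(13,-7)=208 g(13,-5)=429 g(13,-3)=572 g(13,-1)=429
t=14: g(14,-14)=1 g(14,-12)=13 g(14,-10)=77 g(14,-8)=273 g(14,-6)=637 g(14,-4)=1001 g(14,-2)=1001 g(14,0)=429
t=15: g(15,-15)=1 g(15,-13)=14 g(15,-11)=90 g(15,-9)=350 g(15,-7)=910 g(15,-5)=1638 g(15,-3)=2002 g(15,-1)=1430
t=16: g(16,-16)=1 g(16,-14)=15 g(16,-12)=104 g(16,-10)=440 g(16,-8)=1260 g(16,-6)=2548 g(16,-4)=3640 g(16,-2)=3432 g(16,0)=1430
t=17: g(17,-17)=1 g(17,-15)=16 g(17,-13)=119 g(17,-11)=544 g(17,-9)=1700 g(17,-7)=3808 g(17,-5)=6188 g(17,-3)=7072 g(17,-1)=4862
t=18: g(18,-18)=1 g(18,-16)=17 g(18,-14)=135 g(18,-12)=663 g(18,-10)=2244 g(18,-8)=5508 g(18,-6)=9996 g(18,-4)=13260 g(18,-2)=11934 g(18,0)=4862
t=19: g(19,-19)=1 g(19,-17)=18 g(19,-15)=152 g(19,-13)=798 g(19,-11)=2907 g(19,-9)=7752 g(19,-7)=15504 g(19,-5)=23256 g(19,-3)=25194 g(19,-1)=16796
t=20: g(20,-20)=1 g(20,-18)=19 g(20,-16)=170 g(20,-14)=950 g(20,-12)=3705 g(20,-10)=10659 g(20,-8)=23256 g(20,-6)=38760 g(20,-4)=48450 g(20,-2)=41990 g(20,0)=16796
t=21: g(21,-21)=1 g(21,-19)=20 g(21,-17)=189 g(21,-15)=1120 g(21,-13)=4655 g(21,-11)=14364 g(21,-9)=33915 g(21,-7)=62016 g(21,-5)=87210 g(21,-3)=90440 g(21,-1)=58786
t=22: g(22,-22)=1 g(22,-20)=21 g(22,-18)=209 g(22,-16)=1309 g(22,-14)=5775 g(22,-12)=19019 g(22,-10)=48279 g(22,-8)=95931 g(22,-6)=149226 g(22,-4)=177650 g(22,-2)=149226 g(22,0)=58786
t=23: g(23,-23)=1 g(23,-21)=22 g(23,-19)=230 g(23,-17)=1518 g(23,-15)=7084 g(23,-13)=24794 g(23,-11)=67298 g(23,-9)=144210 g(23,-7)=245157 g(23,-5)=326876 g(23,-3)=326876 g(23,-1)=208012
Paths never hitting 1: Σ_s g(23,s) = 1352078
Paths hitting 1: 2^23 - 1352078 = 7036530
P = 7036530/8388608 = 3518265/4194304

Answer: 3518265/4194304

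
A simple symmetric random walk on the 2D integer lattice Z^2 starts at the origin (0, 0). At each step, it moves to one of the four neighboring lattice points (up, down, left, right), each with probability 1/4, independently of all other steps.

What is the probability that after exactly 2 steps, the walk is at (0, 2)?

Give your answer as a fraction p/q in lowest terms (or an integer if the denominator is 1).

Let h be the number of horizontal steps (so 2-h are vertical). To end at (0,2) need (h+0)/2 right-steps and ((2-h)+2)/2 up-steps.
Sum over h with 0 ≤ h ≤ 0, h ≡ 0 (mod 2), 2-h ≡ 0 (mod 2):
h=0: C(2,0)·C(0,0)·C(2,2) = 1·1·1 = 1
Total favorable: 1
Total paths: 4^2 = 16
P = 1/16 = 1/16

Answer: 1/16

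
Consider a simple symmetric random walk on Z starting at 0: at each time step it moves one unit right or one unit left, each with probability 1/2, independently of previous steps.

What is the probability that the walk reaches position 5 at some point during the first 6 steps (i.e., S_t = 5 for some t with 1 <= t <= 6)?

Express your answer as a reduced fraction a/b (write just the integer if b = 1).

Answer: 1/32

Derivation:
Count via complement. Let g(t,s) = #length-t paths at position s with S_1..S_t all ≠ 5.
g(t,s) = g(t-1,s-1) + g(t-1,s+1) for s ≠ 5; g(t,5) = 0.
t=0: g(0,0)=1
t=1: g(1,-1)=1 g(1,1)=1
t=2: g(2,-2)=1 g(2,0)=2 g(2,2)=1
t=3: g(3,-3)=1 g(3,-1)=3 g(3,1)=3 g(3,3)=1
t=4: g(4,-4)=1 g(4,-2)=4 g(4,0)=6 g(4,2)=4 g(4,4)=1
t=5: g(5,-5)=1 g(5,-3)=5 g(5,-1)=10 g(5,1)=10 g(5,3)=5
t=6: g(6,-6)=1 g(6,-4)=6 g(6,-2)=15 g(6,0)=20 g(6,2)=15 g(6,4)=5
Paths never hitting 5: Σ_s g(6,s) = 62
Paths hitting 5: 2^6 - 62 = 2
P = 2/64 = 1/32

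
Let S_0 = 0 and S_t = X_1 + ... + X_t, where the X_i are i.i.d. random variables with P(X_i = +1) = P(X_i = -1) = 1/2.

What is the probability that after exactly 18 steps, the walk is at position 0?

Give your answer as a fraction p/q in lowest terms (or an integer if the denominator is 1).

To return to 0 after 18 steps: need exactly 9 steps of +1 and 9 of -1.
Favorable paths: C(18,9) = 48620
Total paths: 2^18 = 262144
P = 48620/262144 = 12155/65536

Answer: 12155/65536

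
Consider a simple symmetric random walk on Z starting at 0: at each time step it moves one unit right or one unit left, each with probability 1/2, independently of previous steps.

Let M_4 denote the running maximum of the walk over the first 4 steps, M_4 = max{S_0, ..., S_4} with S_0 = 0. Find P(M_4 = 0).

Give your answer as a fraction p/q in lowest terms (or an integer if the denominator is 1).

Let M_4 = max(S_0,...,S_4). Use the reflection principle: for j ≥ 1, #{paths with M_4 ≥ j} = #{S_4 ≥ j} + #{S_4 ≥ j+1}.
P(M_4 ≥ 0) = 1 since S_0 = 0, so #{M_4 ≥ 0} = 16.
#{M_4 ≥ 1} = #{S_4 ≥ 1} + #{S_4 ≥ 2} = 5 + 5 = 10.
#{M_4 = 0} = 16 - 10 = 6.
P(M_4 = 0) = 6/16 = 3/8

Answer: 3/8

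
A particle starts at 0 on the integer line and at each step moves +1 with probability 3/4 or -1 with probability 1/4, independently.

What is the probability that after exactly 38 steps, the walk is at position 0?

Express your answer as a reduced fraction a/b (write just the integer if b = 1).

Answer: 5135054769461249325/9444732965739290427392

Derivation:
To be at 0 after 38 steps: need exactly 19 steps of +1 and 19 of -1.
Number of such sequences: C(38,19) = 35345263800
Each has probability (3/4)^19 · (1/4)^19 = 1162261467/75557863725914323419136
P = 35345263800 · 1162261467/75557863725914323419136 = 5135054769461249325/9444732965739290427392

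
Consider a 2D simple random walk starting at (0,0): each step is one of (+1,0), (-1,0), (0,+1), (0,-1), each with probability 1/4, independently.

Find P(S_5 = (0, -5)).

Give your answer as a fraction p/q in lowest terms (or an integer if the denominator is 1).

Answer: 1/1024

Derivation:
Let h be the number of horizontal steps (so 5-h are vertical). To end at (0,-5) need (h+0)/2 right-steps and ((5-h)-5)/2 up-steps.
Sum over h with 0 ≤ h ≤ 0, h ≡ 0 (mod 2), 5-h ≡ 1 (mod 2):
h=0: C(5,0)·C(0,0)·C(5,0) = 1·1·1 = 1
Total favorable: 1
Total paths: 4^5 = 1024
P = 1/1024 = 1/1024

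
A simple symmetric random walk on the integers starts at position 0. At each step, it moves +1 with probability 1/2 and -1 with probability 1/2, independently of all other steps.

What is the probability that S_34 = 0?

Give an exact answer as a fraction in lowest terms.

Answer: 583401555/4294967296

Derivation:
To return to 0 after 34 steps: need exactly 17 steps of +1 and 17 of -1.
Favorable paths: C(34,17) = 2333606220
Total paths: 2^34 = 17179869184
P = 2333606220/17179869184 = 583401555/4294967296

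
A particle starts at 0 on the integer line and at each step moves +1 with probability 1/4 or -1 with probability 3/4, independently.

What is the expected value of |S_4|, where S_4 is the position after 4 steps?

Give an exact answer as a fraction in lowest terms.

Answer: 71/32

Derivation:
S_4 takes values m ≡ 0 (mod 2) with |m| ≤ 4; P(S_4=m) = C(4,(4+m)/2) · (1/4)^((4+m)/2) · (3/4)^((4-m)/2).
Distribution: P(S=-4)=81/256, P(S=-2)=27/64, P(S=0)=27/128, P(S=2)=3/64, P(S=4)=1/256
E[|S_4|] = Σ_m |m|·P(S_4=m) = 71/32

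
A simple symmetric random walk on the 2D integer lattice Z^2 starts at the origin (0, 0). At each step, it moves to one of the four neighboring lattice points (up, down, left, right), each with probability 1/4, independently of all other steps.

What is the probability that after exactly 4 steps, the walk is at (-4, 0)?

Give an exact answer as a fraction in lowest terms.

Let h be the number of horizontal steps (so 4-h are vertical). To end at (-4,0) need (h-4)/2 right-steps and ((4-h)+0)/2 up-steps.
Sum over h with 4 ≤ h ≤ 4, h ≡ 0 (mod 2), 4-h ≡ 0 (mod 2):
h=4: C(4,4)·C(4,0)·C(0,0) = 1·1·1 = 1
Total favorable: 1
Total paths: 4^4 = 256
P = 1/256 = 1/256

Answer: 1/256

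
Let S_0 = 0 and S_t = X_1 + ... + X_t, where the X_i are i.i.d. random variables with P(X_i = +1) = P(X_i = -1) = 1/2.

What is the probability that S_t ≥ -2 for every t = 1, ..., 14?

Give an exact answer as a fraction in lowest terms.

Answer: 4719/8192

Derivation:
Let f(t,s) = #length-t paths at position s with S_1..S_t all ≥ -2.
f(t,s) = f(t-1,s-1) + f(t-1,s+1) for s ≥ -2; f(t,s) = 0 for s < -2.
t=0: f(0,0)=1
t=1: f(1,-1)=1 f(1,1)=1
t=2: f(2,-2)=1 f(2,0)=2 f(2,2)=1
t=3: f(3,-1)=3 f(3,1)=3 f(3,3)=1
t=4: f(4,-2)=3 f(4,0)=6 f(4,2)=4 f(4,4)=1
t=5: f(5,-1)=9 f(5,1)=10 f(5,3)=5 f(5,5)=1
t=6: f(6,-2)=9 f(6,0)=19 f(6,2)=15 f(6,4)=6 f(6,6)=1
t=7: f(7,-1)=28 f(7,1)=34 f(7,3)=21 f(7,5)=7 f(7,7)=1
t=8: f(8,-2)=28 f(8,0)=62 f(8,2)=55 f(8,4)=28 f(8,6)=8 f(8,8)=1
t=9: f(9,-1)=90 f(9,1)=117 f(9,3)=83 f(9,5)=36 f(9,7)=9 f(9,9)=1
t=10: f(10,-2)=90 f(10,0)=207 f(10,2)=200 f(10,4)=119 f(10,6)=45 f(10,8)=10 f(10,10)=1
t=11: f(11,-1)=297 f(11,1)=407 f(11,3)=319 f(11,5)=164 f(11,7)=55 f(11,9)=11 f(11,11)=1
t=12: f(12,-2)=297 f(12,0)=704 f(12,2)=726 f(12,4)=483 f(12,6)=219 f(12,8)=66 f(12,10)=12 f(12,12)=1
t=13: f(13,-1)=1001 f(13,1)=1430 f(13,3)=1209 f(13,5)=702 f(13,7)=285 f(13,9)=78 f(13,11)=13 f(13,13)=1
t=14: f(14,-2)=1001 f(14,0)=2431 f(14,2)=2639 f(14,4)=1911 f(14,6)=987 f(14,8)=363 f(14,10)=91 f(14,12)=14 f(14,14)=1
Σ_s f(14,s) = 9438
P = 9438/16384 = 4719/8192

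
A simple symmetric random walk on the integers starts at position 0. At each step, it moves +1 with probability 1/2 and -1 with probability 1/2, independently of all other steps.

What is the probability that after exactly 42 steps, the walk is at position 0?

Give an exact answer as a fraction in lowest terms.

Answer: 67282234305/549755813888

Derivation:
To return to 0 after 42 steps: need exactly 21 steps of +1 and 21 of -1.
Favorable paths: C(42,21) = 538257874440
Total paths: 2^42 = 4398046511104
P = 538257874440/4398046511104 = 67282234305/549755813888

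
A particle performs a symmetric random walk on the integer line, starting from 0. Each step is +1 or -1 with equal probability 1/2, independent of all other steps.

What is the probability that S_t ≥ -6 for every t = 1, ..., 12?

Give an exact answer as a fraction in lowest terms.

Answer: 1969/2048

Derivation:
Let f(t,s) = #length-t paths at position s with S_1..S_t all ≥ -6.
f(t,s) = f(t-1,s-1) + f(t-1,s+1) for s ≥ -6; f(t,s) = 0 for s < -6.
t=0: f(0,0)=1
t=1: f(1,-1)=1 f(1,1)=1
t=2: f(2,-2)=1 f(2,0)=2 f(2,2)=1
t=3: f(3,-3)=1 f(3,-1)=3 f(3,1)=3 f(3,3)=1
t=4: f(4,-4)=1 f(4,-2)=4 f(4,0)=6 f(4,2)=4 f(4,4)=1
t=5: f(5,-5)=1 f(5,-3)=5 f(5,-1)=10 f(5,1)=10 f(5,3)=5 f(5,5)=1
t=6: f(6,-6)=1 f(6,-4)=6 f(6,-2)=15 f(6,0)=20 f(6,2)=15 f(6,4)=6 f(6,6)=1
t=7: f(7,-5)=7 f(7,-3)=21 f(7,-1)=35 f(7,1)=35 f(7,3)=21 f(7,5)=7 f(7,7)=1
t=8: f(8,-6)=7 f(8,-4)=28 f(8,-2)=56 f(8,0)=70 f(8,2)=56 f(8,4)=28 f(8,6)=8 f(8,8)=1
t=9: f(9,-5)=35 f(9,-3)=84 f(9,-1)=126 f(9,1)=126 f(9,3)=84 f(9,5)=36 f(9,7)=9 f(9,9)=1
t=10: f(10,-6)=35 f(10,-4)=119 f(10,-2)=210 f(10,0)=252 f(10,2)=210 f(10,4)=120 f(10,6)=45 f(10,8)=10 f(10,10)=1
t=11: f(11,-5)=154 f(11,-3)=329 f(11,-1)=462 f(11,1)=462 f(11,3)=330 f(11,5)=165 f(11,7)=55 f(11,9)=11 f(11,11)=1
t=12: f(12,-6)=154 f(12,-4)=483 f(12,-2)=791 f(12,0)=924 f(12,2)=792 f(12,4)=495 f(12,6)=220 f(12,8)=66 f(12,10)=12 f(12,12)=1
Σ_s f(12,s) = 3938
P = 3938/4096 = 1969/2048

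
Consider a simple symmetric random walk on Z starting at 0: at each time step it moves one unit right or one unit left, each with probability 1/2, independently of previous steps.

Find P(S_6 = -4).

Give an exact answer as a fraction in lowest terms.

Answer: 3/32

Derivation:
To reach position -4 after 6 steps: need 1 step of +1 and 5 of -1.
Favorable paths: C(6,1) = 6
Total paths: 2^6 = 64
P = 6/64 = 3/32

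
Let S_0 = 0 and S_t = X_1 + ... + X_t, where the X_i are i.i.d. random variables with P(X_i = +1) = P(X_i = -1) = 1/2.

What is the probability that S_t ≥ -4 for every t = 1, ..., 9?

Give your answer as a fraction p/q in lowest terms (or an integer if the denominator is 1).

Answer: 57/64

Derivation:
Let f(t,s) = #length-t paths at position s with S_1..S_t all ≥ -4.
f(t,s) = f(t-1,s-1) + f(t-1,s+1) for s ≥ -4; f(t,s) = 0 for s < -4.
t=0: f(0,0)=1
t=1: f(1,-1)=1 f(1,1)=1
t=2: f(2,-2)=1 f(2,0)=2 f(2,2)=1
t=3: f(3,-3)=1 f(3,-1)=3 f(3,1)=3 f(3,3)=1
t=4: f(4,-4)=1 f(4,-2)=4 f(4,0)=6 f(4,2)=4 f(4,4)=1
t=5: f(5,-3)=5 f(5,-1)=10 f(5,1)=10 f(5,3)=5 f(5,5)=1
t=6: f(6,-4)=5 f(6,-2)=15 f(6,0)=20 f(6,2)=15 f(6,4)=6 f(6,6)=1
t=7: f(7,-3)=20 f(7,-1)=35 f(7,1)=35 f(7,3)=21 f(7,5)=7 f(7,7)=1
t=8: f(8,-4)=20 f(8,-2)=55 f(8,0)=70 f(8,2)=56 f(8,4)=28 f(8,6)=8 f(8,8)=1
t=9: f(9,-3)=75 f(9,-1)=125 f(9,1)=126 f(9,3)=84 f(9,5)=36 f(9,7)=9 f(9,9)=1
Σ_s f(9,s) = 456
P = 456/512 = 57/64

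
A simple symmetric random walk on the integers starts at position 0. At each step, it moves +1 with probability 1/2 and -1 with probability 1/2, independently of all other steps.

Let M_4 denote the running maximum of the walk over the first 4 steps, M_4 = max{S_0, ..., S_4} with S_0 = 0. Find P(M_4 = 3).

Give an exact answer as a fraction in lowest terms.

Answer: 1/16

Derivation:
Let M_4 = max(S_0,...,S_4). Use the reflection principle: for j ≥ 1, #{paths with M_4 ≥ j} = #{S_4 ≥ j} + #{S_4 ≥ j+1}.
By reflection, #{M_4 ≥ 3} = #{S_4 ≥ 3} + #{S_4 ≥ 4} = 1 + 1 = 2.
#{M_4 ≥ 4} = #{S_4 ≥ 4} + #{S_4 ≥ 5} = 1 + 0 = 1.
#{M_4 = 3} = 2 - 1 = 1.
P(M_4 = 3) = 1/16 = 1/16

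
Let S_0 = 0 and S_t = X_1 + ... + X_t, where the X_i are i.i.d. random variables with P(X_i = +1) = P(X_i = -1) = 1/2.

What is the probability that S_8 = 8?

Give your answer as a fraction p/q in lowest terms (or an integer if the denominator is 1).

Answer: 1/256

Derivation:
To reach position 8 after 8 steps: need 8 steps of +1 and 0 of -1.
Favorable paths: C(8,8) = 1
Total paths: 2^8 = 256
P = 1/256 = 1/256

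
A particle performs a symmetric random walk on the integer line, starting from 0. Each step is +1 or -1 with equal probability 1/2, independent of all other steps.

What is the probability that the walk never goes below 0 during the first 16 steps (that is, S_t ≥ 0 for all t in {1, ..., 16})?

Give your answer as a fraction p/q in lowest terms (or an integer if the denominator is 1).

Answer: 6435/32768

Derivation:
Let f(t,s) = #length-t paths at position s with S_1..S_t all ≥ 0.
f(t,s) = f(t-1,s-1) + f(t-1,s+1) for s ≥ 0; f(t,s) = 0 for s < 0.
t=0: f(0,0)=1
t=1: f(1,1)=1
t=2: f(2,0)=1 f(2,2)=1
t=3: f(3,1)=2 f(3,3)=1
t=4: f(4,0)=2 f(4,2)=3 f(4,4)=1
t=5: f(5,1)=5 f(5,3)=4 f(5,5)=1
t=6: f(6,0)=5 f(6,2)=9 f(6,4)=5 f(6,6)=1
t=7: f(7,1)=14 f(7,3)=14 f(7,5)=6 f(7,7)=1
t=8: f(8,0)=14 f(8,2)=28 f(8,4)=20 f(8,6)=7 f(8,8)=1
t=9: f(9,1)=42 f(9,3)=48 f(9,5)=27 f(9,7)=8 f(9,9)=1
t=10: f(10,0)=42 f(10,2)=90 f(10,4)=75 f(10,6)=35 f(10,8)=9 f(10,10)=1
t=11: f(11,1)=132 f(11,3)=165 f(11,5)=110 f(11,7)=44 f(11,9)=10 f(11,11)=1
t=12: f(12,0)=132 f(12,2)=297 f(12,4)=275 f(12,6)=154 f(12,8)=54 f(12,10)=11 f(12,12)=1
t=13: f(13,1)=429 f(13,3)=572 f(13,5)=429 f(13,7)=208 f(13,9)=65 f(13,11)=12 f(13,13)=1
t=14: f(14,0)=429 f(14,2)=1001 f(14,4)=1001 f(14,6)=637 f(14,8)=273 f(14,10)=77 f(14,12)=13 f(14,14)=1
t=15: f(15,1)=1430 f(15,3)=2002 f(15,5)=1638 f(15,7)=910 f(15,9)=350 f(15,11)=90 f(15,13)=14 f(15,15)=1
t=16: f(16,0)=1430 f(16,2)=3432 f(16,4)=3640 f(16,6)=2548 f(16,8)=1260 f(16,10)=440 f(16,12)=104 f(16,14)=15 f(16,16)=1
Σ_s f(16,s) = 12870
P = 12870/65536 = 6435/32768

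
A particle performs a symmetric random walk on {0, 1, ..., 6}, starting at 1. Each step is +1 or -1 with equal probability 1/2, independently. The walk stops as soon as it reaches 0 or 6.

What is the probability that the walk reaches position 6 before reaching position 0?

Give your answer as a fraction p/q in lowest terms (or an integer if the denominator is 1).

Symmetric walk (p = 1/2): the harmonic-function argument gives P(hit 6 before 0 | start at 1) = a/N.
P = 1/6 = 1/6

Answer: 1/6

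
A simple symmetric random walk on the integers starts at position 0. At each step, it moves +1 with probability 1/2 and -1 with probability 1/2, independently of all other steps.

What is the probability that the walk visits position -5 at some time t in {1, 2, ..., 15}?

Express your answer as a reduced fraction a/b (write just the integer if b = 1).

Answer: 6885/32768

Derivation:
Count via complement. Let g(t,s) = #length-t paths at position s with S_1..S_t all ≠ -5.
g(t,s) = g(t-1,s-1) + g(t-1,s+1) for s ≠ -5; g(t,-5) = 0.
t=0: g(0,0)=1
t=1: g(1,-1)=1 g(1,1)=1
t=2: g(2,-2)=1 g(2,0)=2 g(2,2)=1
t=3: g(3,-3)=1 g(3,-1)=3 g(3,1)=3 g(3,3)=1
t=4: g(4,-4)=1 g(4,-2)=4 g(4,0)=6 g(4,2)=4 g(4,4)=1
t=5: g(5,-3)=5 g(5,-1)=10 g(5,1)=10 g(5,3)=5 g(5,5)=1
t=6: g(6,-4)=5 g(6,-2)=15 g(6,0)=20 g(6,2)=15 g(6,4)=6 g(6,6)=1
t=7: g(7,-3)=20 g(7,-1)=35 g(7,1)=35 g(7,3)=21 g(7,5)=7 g(7,7)=1
t=8: g(8,-4)=20 g(8,-2)=55 g(8,0)=70 g(8,2)=56 g(8,4)=28 g(8,6)=8 g(8,8)=1
t=9: g(9,-3)=75 g(9,-1)=125 g(9,1)=126 g(9,3)=84 g(9,5)=36 g(9,7)=9 g(9,9)=1
t=10: g(10,-4)=75 g(10,-2)=200 g(10,0)=251 g(10,2)=210 g(10,4)=120 g(10,6)=45 g(10,8)=10 g(10,10)=1
t=11: g(11,-3)=275 g(11,-1)=451 g(11,1)=461 g(11,3)=330 g(11,5)=165 g(11,7)=55 g(11,9)=11 g(11,11)=1
t=12: g(12,-4)=275 g(12,-2)=726 g(12,0)=912 g(12,2)=791 g(12,4)=495 g(12,6)=220 g(12,8)=66 g(12,10)=12 g(12,12)=1
t=13: g(13,-3)=1001 g(13,-1)=1638 g(13,1)=1703 g(13,3)=1286 g(13,5)=715 g(13,7)=286 g(13,9)=78 g(13,11)=13 g(13,13)=1
t=14: g(14,-4)=1001 g(14,-2)=2639 g(14,0)=3341 g(14,2)=2989 g(14,4)=2001 g(14,6)=1001 g(14,8)=364 g(14,10)=91 g(14,12)=14 g(14,14)=1
t=15: g(15,-3)=3640 g(15,-1)=5980 g(15,1)=6330 g(15,3)=4990 g(15,5)=3002 g(15,7)=1365 g(15,9)=455 g(15,11)=105 g(15,13)=15 g(15,15)=1
Paths never hitting -5: Σ_s g(15,s) = 25883
Paths hitting -5: 2^15 - 25883 = 6885
P = 6885/32768 = 6885/32768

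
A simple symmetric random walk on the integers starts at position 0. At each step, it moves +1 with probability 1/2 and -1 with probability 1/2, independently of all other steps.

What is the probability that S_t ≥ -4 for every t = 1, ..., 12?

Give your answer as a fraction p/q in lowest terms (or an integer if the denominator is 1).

Let f(t,s) = #length-t paths at position s with S_1..S_t all ≥ -4.
f(t,s) = f(t-1,s-1) + f(t-1,s+1) for s ≥ -4; f(t,s) = 0 for s < -4.
t=0: f(0,0)=1
t=1: f(1,-1)=1 f(1,1)=1
t=2: f(2,-2)=1 f(2,0)=2 f(2,2)=1
t=3: f(3,-3)=1 f(3,-1)=3 f(3,1)=3 f(3,3)=1
t=4: f(4,-4)=1 f(4,-2)=4 f(4,0)=6 f(4,2)=4 f(4,4)=1
t=5: f(5,-3)=5 f(5,-1)=10 f(5,1)=10 f(5,3)=5 f(5,5)=1
t=6: f(6,-4)=5 f(6,-2)=15 f(6,0)=20 f(6,2)=15 f(6,4)=6 f(6,6)=1
t=7: f(7,-3)=20 f(7,-1)=35 f(7,1)=35 f(7,3)=21 f(7,5)=7 f(7,7)=1
t=8: f(8,-4)=20 f(8,-2)=55 f(8,0)=70 f(8,2)=56 f(8,4)=28 f(8,6)=8 f(8,8)=1
t=9: f(9,-3)=75 f(9,-1)=125 f(9,1)=126 f(9,3)=84 f(9,5)=36 f(9,7)=9 f(9,9)=1
t=10: f(10,-4)=75 f(10,-2)=200 f(10,0)=251 f(10,2)=210 f(10,4)=120 f(10,6)=45 f(10,8)=10 f(10,10)=1
t=11: f(11,-3)=275 f(11,-1)=451 f(11,1)=461 f(11,3)=330 f(11,5)=165 f(11,7)=55 f(11,9)=11 f(11,11)=1
t=12: f(12,-4)=275 f(12,-2)=726 f(12,0)=912 f(12,2)=791 f(12,4)=495 f(12,6)=220 f(12,8)=66 f(12,10)=12 f(12,12)=1
Σ_s f(12,s) = 3498
P = 3498/4096 = 1749/2048

Answer: 1749/2048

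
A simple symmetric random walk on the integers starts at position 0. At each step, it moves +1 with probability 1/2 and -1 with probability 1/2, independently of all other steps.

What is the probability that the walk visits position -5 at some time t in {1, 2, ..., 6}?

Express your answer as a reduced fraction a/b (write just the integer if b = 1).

Count via complement. Let g(t,s) = #length-t paths at position s with S_1..S_t all ≠ -5.
g(t,s) = g(t-1,s-1) + g(t-1,s+1) for s ≠ -5; g(t,-5) = 0.
t=0: g(0,0)=1
t=1: g(1,-1)=1 g(1,1)=1
t=2: g(2,-2)=1 g(2,0)=2 g(2,2)=1
t=3: g(3,-3)=1 g(3,-1)=3 g(3,1)=3 g(3,3)=1
t=4: g(4,-4)=1 g(4,-2)=4 g(4,0)=6 g(4,2)=4 g(4,4)=1
t=5: g(5,-3)=5 g(5,-1)=10 g(5,1)=10 g(5,3)=5 g(5,5)=1
t=6: g(6,-4)=5 g(6,-2)=15 g(6,0)=20 g(6,2)=15 g(6,4)=6 g(6,6)=1
Paths never hitting -5: Σ_s g(6,s) = 62
Paths hitting -5: 2^6 - 62 = 2
P = 2/64 = 1/32

Answer: 1/32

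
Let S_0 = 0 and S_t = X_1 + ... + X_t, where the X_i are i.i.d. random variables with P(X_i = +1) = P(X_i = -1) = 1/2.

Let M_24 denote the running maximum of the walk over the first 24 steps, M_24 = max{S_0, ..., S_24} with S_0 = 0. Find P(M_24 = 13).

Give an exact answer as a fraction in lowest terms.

Answer: 5313/2097152

Derivation:
Let M_24 = max(S_0,...,S_24). Use the reflection principle: for j ≥ 1, #{paths with M_24 ≥ j} = #{S_24 ≥ j} + #{S_24 ≥ j+1}.
By reflection, #{M_24 ≥ 13} = #{S_24 ≥ 13} + #{S_24 ≥ 14} = 55455 + 55455 = 110910.
#{M_24 ≥ 14} = #{S_24 ≥ 14} + #{S_24 ≥ 15} = 55455 + 12951 = 68406.
#{M_24 = 13} = 110910 - 68406 = 42504.
P(M_24 = 13) = 42504/16777216 = 5313/2097152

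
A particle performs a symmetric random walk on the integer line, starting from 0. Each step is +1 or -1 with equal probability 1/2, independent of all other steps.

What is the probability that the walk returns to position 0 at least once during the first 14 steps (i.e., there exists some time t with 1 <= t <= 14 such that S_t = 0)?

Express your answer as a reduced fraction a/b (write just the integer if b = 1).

Answer: 1619/2048

Derivation:
Count via complement. Let g(t,s) = #length-t paths at position s with S_1..S_t all ≠ 0.
g(t,s) = g(t-1,s-1) + g(t-1,s+1) for s ≠ 0; g(t,0) = 0.
t=0: g(0,0)=1
t=1: g(1,-1)=1 g(1,1)=1
t=2: g(2,-2)=1 g(2,2)=1
t=3: g(3,-3)=1 g(3,-1)=1 g(3,1)=1 g(3,3)=1
t=4: g(4,-4)=1 g(4,-2)=2 g(4,2)=2 g(4,4)=1
t=5: g(5,-5)=1 g(5,-3)=3 g(5,-1)=2 g(5,1)=2 g(5,3)=3 g(5,5)=1
t=6: g(6,-6)=1 g(6,-4)=4 g(6,-2)=5 g(6,2)=5 g(6,4)=4 g(6,6)=1
t=7: g(7,-7)=1 g(7,-5)=5 g(7,-3)=9 g(7,-1)=5 g(7,1)=5 g(7,3)=9 g(7,5)=5 g(7,7)=1
t=8: g(8,-8)=1 g(8,-6)=6 g(8,-4)=14 g(8,-2)=14 g(8,2)=14 g(8,4)=14 g(8,6)=6 g(8,8)=1
t=9: g(9,-9)=1 g(9,-7)=7 g(9,-5)=20 g(9,-3)=28 g(9,-1)=14 g(9,1)=14 g(9,3)=28 g(9,5)=20 g(9,7)=7 g(9,9)=1
t=10: g(10,-10)=1 g(10,-8)=8 g(10,-6)=27 g(10,-4)=48 g(10,-2)=42 g(10,2)=42 g(10,4)=48 g(10,6)=27 g(10,8)=8 g(10,10)=1
t=11: g(11,-11)=1 g(11,-9)=9 g(11,-7)=35 g(11,-5)=75 g(11,-3)=90 g(11,-1)=42 g(11,1)=42 g(11,3)=90 g(11,5)=75 g(11,7)=35 g(11,9)=9 g(11,11)=1
t=12: g(12,-12)=1 g(12,-10)=10 g(12,-8)=44 g(12,-6)=110 g(12,-4)=165 g(12,-2)=132 g(12,2)=132 g(12,4)=165 g(12,6)=110 g(12,8)=44 g(12,10)=10 g(12,12)=1
t=13: g(13,-13)=1 g(13,-11)=11 g(13,-9)=54 g(13,-7)=154 g(13,-5)=275 g(13,-3)=297 g(13,-1)=132 g(13,1)=132 g(13,3)=297 g(13,5)=275 g(13,7)=154 g(13,9)=54 g(13,11)=11 g(13,13)=1
t=14: g(14,-14)=1 g(14,-12)=12 g(14,-10)=65 g(14,-8)=208 g(14,-6)=429 g(14,-4)=572 g(14,-2)=429 g(14,2)=429 g(14,4)=572 g(14,6)=429 g(14,8)=208 g(14,10)=65 g(14,12)=12 g(14,14)=1
Paths never hitting 0: Σ_s g(14,s) = 3432
Paths hitting 0: 2^14 - 3432 = 12952
P = 12952/16384 = 1619/2048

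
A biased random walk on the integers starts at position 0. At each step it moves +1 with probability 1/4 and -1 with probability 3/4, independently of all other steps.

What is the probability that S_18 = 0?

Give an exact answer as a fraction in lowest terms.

Answer: 239246865/17179869184

Derivation:
To be at 0 after 18 steps: need exactly 9 steps of +1 and 9 of -1.
Number of such sequences: C(18,9) = 48620
Each has probability (1/4)^9 · (3/4)^9 = 19683/68719476736
P = 48620 · 19683/68719476736 = 239246865/17179869184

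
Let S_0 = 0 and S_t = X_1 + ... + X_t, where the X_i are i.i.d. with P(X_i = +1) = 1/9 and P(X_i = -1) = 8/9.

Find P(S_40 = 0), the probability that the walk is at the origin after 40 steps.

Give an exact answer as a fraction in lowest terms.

To be at 0 after 40 steps: need exactly 20 steps of +1 and 20 of -1.
Number of such sequences: C(40,20) = 137846528820
Each has probability (1/9)^20 · (8/9)^20 = 1152921504606846976/147808829414345923316083210206383297601
P = 137846528820 · 1152921504606846976/147808829414345923316083210206383297601 = 17658469712442832716279316480/16423203268260658146231467800709255289

Answer: 17658469712442832716279316480/16423203268260658146231467800709255289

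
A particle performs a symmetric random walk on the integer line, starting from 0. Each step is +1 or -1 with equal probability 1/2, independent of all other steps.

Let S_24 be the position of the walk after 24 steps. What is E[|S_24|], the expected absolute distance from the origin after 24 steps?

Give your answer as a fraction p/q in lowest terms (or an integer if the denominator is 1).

Answer: 2028117/524288

Derivation:
S_24 takes values m ≡ 0 (mod 2) with |m| ≤ 24; P(S_24=m) = C(24,(24+m)/2)/2^24.
Total paths: 2^24 = 16777216
Distribution: P(S=-24)=1/16777216, P(S=-22)=24/16777216, P(S=-20)=276/16777216, P(S=-18)=2024/16777216, P(S=-16)=10626/16777216, P(S=-14)=42504/16777216, P(S=-12)=134596/16777216, P(S=-10)=346104/16777216, P(S=-8)=735471/16777216, P(S=-6)=1307504/16777216, P(S=-4)=1961256/16777216, P(S=-2)=2496144/16777216, P(S=0)=2704156/16777216, P(S=2)=2496144/16777216, P(S=4)=1961256/16777216, P(S=6)=1307504/16777216, P(S=8)=735471/16777216, P(S=10)=346104/16777216, P(S=12)=134596/16777216, P(S=14)=42504/16777216, P(S=16)=10626/16777216, P(S=18)=2024/16777216, P(S=20)=276/16777216, P(S=22)=24/16777216, P(S=24)=1/16777216
E[|S_24|] = Σ_m |m|·P(S_24=m) = 64899744/16777216 = 2028117/524288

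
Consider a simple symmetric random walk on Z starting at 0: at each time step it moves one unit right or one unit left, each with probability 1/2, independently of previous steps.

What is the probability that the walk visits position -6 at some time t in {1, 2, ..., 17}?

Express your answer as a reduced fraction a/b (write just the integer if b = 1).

Answer: 4701/32768

Derivation:
Count via complement. Let g(t,s) = #length-t paths at position s with S_1..S_t all ≠ -6.
g(t,s) = g(t-1,s-1) + g(t-1,s+1) for s ≠ -6; g(t,-6) = 0.
t=0: g(0,0)=1
t=1: g(1,-1)=1 g(1,1)=1
t=2: g(2,-2)=1 g(2,0)=2 g(2,2)=1
t=3: g(3,-3)=1 g(3,-1)=3 g(3,1)=3 g(3,3)=1
t=4: g(4,-4)=1 g(4,-2)=4 g(4,0)=6 g(4,2)=4 g(4,4)=1
t=5: g(5,-5)=1 g(5,-3)=5 g(5,-1)=10 g(5,1)=10 g(5,3)=5 g(5,5)=1
t=6: g(6,-4)=6 g(6,-2)=15 g(6,0)=20 g(6,2)=15 g(6,4)=6 g(6,6)=1
t=7: g(7,-5)=6 g(7,-3)=21 g(7,-1)=35 g(7,1)=35 g(7,3)=21 g(7,5)=7 g(7,7)=1
t=8: g(8,-4)=27 g(8,-2)=56 g(8,0)=70 g(8,2)=56 g(8,4)=28 g(8,6)=8 g(8,8)=1
t=9: g(9,-5)=27 g(9,-3)=83 g(9,-1)=126 g(9,1)=126 g(9,3)=84 g(9,5)=36 g(9,7)=9 g(9,9)=1
t=10: g(10,-4)=110 g(10,-2)=209 g(10,0)=252 g(10,2)=210 g(10,4)=120 g(10,6)=45 g(10,8)=10 g(10,10)=1
t=11: g(11,-5)=110 g(11,-3)=319 g(11,-1)=461 g(11,1)=462 g(11,3)=330 g(11,5)=165 g(11,7)=55 g(11,9)=11 g(11,11)=1
t=12: g(12,-4)=429 g(12,-2)=780 g(12,0)=923 g(12,2)=792 g(12,4)=495 g(12,6)=220 g(12,8)=66 g(12,10)=12 g(12,12)=1
t=13: g(13,-5)=429 g(13,-3)=1209 g(13,-1)=1703 g(13,1)=1715 g(13,3)=1287 g(13,5)=715 g(13,7)=286 g(13,9)=78 g(13,11)=13 g(13,13)=1
t=14: g(14,-4)=1638 g(14,-2)=2912 g(14,0)=3418 g(14,2)=3002 g(14,4)=2002 g(14,6)=1001 g(14,8)=364 g(14,10)=91 g(14,12)=14 g(14,14)=1
t=15: g(15,-5)=1638 g(15,-3)=4550 g(15,-1)=6330 g(15,1)=6420 g(15,3)=5004 g(15,5)=3003 g(15,7)=1365 g(15,9)=455 g(15,11)=105 g(15,13)=15 g(15,15)=1
t=16: g(16,-4)=6188 g(16,-2)=10880 g(16,0)=12750 g(16,2)=11424 g(16,4)=8007 g(16,6)=4368 g(16,8)=1820 g(16,10)=560 g(16,12)=120 g(16,14)=16 g(16,16)=1
t=17: g(17,-5)=6188 g(17,-3)=17068 g(17,-1)=23630 g(17,1)=24174 g(17,3)=19431 g(17,5)=12375 g(17,7)=6188 g(17,9)=2380 g(17,11)=680 g(17,13)=136 g(17,15)=17 g(17,17)=1
Paths never hitting -6: Σ_s g(17,s) = 112268
Paths hitting -6: 2^17 - 112268 = 18804
P = 18804/131072 = 4701/32768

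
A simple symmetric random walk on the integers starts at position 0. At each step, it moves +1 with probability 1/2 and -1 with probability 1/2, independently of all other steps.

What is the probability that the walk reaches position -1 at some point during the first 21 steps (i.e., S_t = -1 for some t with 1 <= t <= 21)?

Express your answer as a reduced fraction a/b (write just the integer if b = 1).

Count via complement. Let g(t,s) = #length-t paths at position s with S_1..S_t all ≠ -1.
g(t,s) = g(t-1,s-1) + g(t-1,s+1) for s ≠ -1; g(t,-1) = 0.
t=0: g(0,0)=1
t=1: g(1,1)=1
t=2: g(2,0)=1 g(2,2)=1
t=3: g(3,1)=2 g(3,3)=1
t=4: g(4,0)=2 g(4,2)=3 g(4,4)=1
t=5: g(5,1)=5 g(5,3)=4 g(5,5)=1
t=6: g(6,0)=5 g(6,2)=9 g(6,4)=5 g(6,6)=1
t=7: g(7,1)=14 g(7,3)=14 g(7,5)=6 g(7,7)=1
t=8: g(8,0)=14 g(8,2)=28 g(8,4)=20 g(8,6)=7 g(8,8)=1
t=9: g(9,1)=42 g(9,3)=48 g(9,5)=27 g(9,7)=8 g(9,9)=1
t=10: g(10,0)=42 g(10,2)=90 g(10,4)=75 g(10,6)=35 g(10,8)=9 g(10,10)=1
t=11: g(11,1)=132 g(11,3)=165 g(11,5)=110 g(11,7)=44 g(11,9)=10 g(11,11)=1
t=12: g(12,0)=132 g(12,2)=297 g(12,4)=275 g(12,6)=154 g(12,8)=54 g(12,10)=11 g(12,12)=1
t=13: g(13,1)=429 g(13,3)=572 g(13,5)=429 g(13,7)=208 g(13,9)=65 g(13,11)=12 g(13,13)=1
t=14: g(14,0)=429 g(14,2)=1001 g(14,4)=1001 g(14,6)=637 g(14,8)=273 g(14,10)=77 g(14,12)=13 g(14,14)=1
t=15: g(15,1)=1430 g(15,3)=2002 g(15,5)=1638 g(15,7)=910 g(15,9)=350 g(15,11)=90 g(15,13)=14 g(15,15)=1
t=16: g(16,0)=1430 g(16,2)=3432 g(16,4)=3640 g(16,6)=2548 g(16,8)=1260 g(16,10)=440 g(16,12)=104 g(16,14)=15 g(16,16)=1
t=17: g(17,1)=4862 g(17,3)=7072 g(17,5)=6188 g(17,7)=3808 g(17,9)=1700 g(17,11)=544 g(17,13)=119 g(17,15)=16 g(17,17)=1
t=18: g(18,0)=4862 g(18,2)=11934 g(18,4)=13260 g(18,6)=9996 g(18,8)=5508 g(18,10)=2244 g(18,12)=663 g(18,14)=135 g(18,16)=17 g(18,18)=1
t=19: g(19,1)=16796 g(19,3)=25194 g(19,5)=23256 g(19,7)=15504 g(19,9)=7752 g(19,11)=2907 g(19,13)=798 g(19,15)=152 g(19,17)=18 g(19,19)=1
t=20: g(20,0)=16796 g(20,2)=41990 g(20,4)=48450 g(20,6)=38760 g(20,8)=23256 g(20,10)=10659 g(20,12)=3705 g(20,14)=950 g(20,16)=170 g(20,18)=19 g(20,20)=1
t=21: g(21,1)=58786 g(21,3)=90440 g(21,5)=87210 g(21,7)=62016 g(21,9)=33915 g(21,11)=14364 g(21,13)=4655 g(21,15)=1120 g(21,17)=189 g(21,19)=20 g(21,21)=1
Paths never hitting -1: Σ_s g(21,s) = 352716
Paths hitting -1: 2^21 - 352716 = 1744436
P = 1744436/2097152 = 436109/524288

Answer: 436109/524288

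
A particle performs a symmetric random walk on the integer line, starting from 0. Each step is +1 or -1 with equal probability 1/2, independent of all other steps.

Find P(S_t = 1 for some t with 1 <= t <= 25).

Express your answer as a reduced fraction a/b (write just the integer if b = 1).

Count via complement. Let g(t,s) = #length-t paths at position s with S_1..S_t all ≠ 1.
g(t,s) = g(t-1,s-1) + g(t-1,s+1) for s ≠ 1; g(t,1) = 0.
t=0: g(0,0)=1
t=1: g(1,-1)=1
t=2: g(2,-2)=1 g(2,0)=1
t=3: g(3,-3)=1 g(3,-1)=2
t=4: g(4,-4)=1 g(4,-2)=3 g(4,0)=2
t=5: g(5,-5)=1 g(5,-3)=4 g(5,-1)=5
t=6: g(6,-6)=1 g(6,-4)=5 g(6,-2)=9 g(6,0)=5
t=7: g(7,-7)=1 g(7,-5)=6 g(7,-3)=14 g(7,-1)=14
t=8: g(8,-8)=1 g(8,-6)=7 g(8,-4)=20 g(8,-2)=28 g(8,0)=14
t=9: g(9,-9)=1 g(9,-7)=8 g(9,-5)=27 g(9,-3)=48 g(9,-1)=42
t=10: g(10,-10)=1 g(10,-8)=9 g(10,-6)=35 g(10,-4)=75 g(10,-2)=90 g(10,0)=42
t=11: g(11,-11)=1 g(11,-9)=10 g(11,-7)=44 g(11,-5)=110 g(11,-3)=165 g(11,-1)=132
t=12: g(12,-12)=1 g(12,-10)=11 g(12,-8)=54 g(12,-6)=154 g(12,-4)=275 g(12,-2)=297 g(12,0)=132
t=13: g(13,-13)=1 g(13,-11)=12 g(13,-9)=65 g(13,-7)=208 g(13,-5)=429 g(13,-3)=572 g(13,-1)=429
t=14: g(14,-14)=1 g(14,-12)=13 g(14,-10)=77 g(14,-8)=273 g(14,-6)=637 g(14,-4)=1001 g(14,-2)=1001 g(14,0)=429
t=15: g(15,-15)=1 g(15,-13)=14 g(15,-11)=90 g(15,-9)=350 g(15,-7)=910 g(15,-5)=1638 g(15,-3)=2002 g(15,-1)=1430
t=16: g(16,-16)=1 g(16,-14)=15 g(16,-12)=104 g(16,-10)=440 g(16,-8)=1260 g(16,-6)=2548 g(16,-4)=3640 g(16,-2)=3432 g(16,0)=1430
t=17: g(17,-17)=1 g(17,-15)=16 g(17,-13)=119 g(17,-11)=544 g(17,-9)=1700 g(17,-7)=3808 g(17,-5)=6188 g(17,-3)=7072 g(17,-1)=4862
t=18: g(18,-18)=1 g(18,-16)=17 g(18,-14)=135 g(18,-12)=663 g(18,-10)=2244 g(18,-8)=5508 g(18,-6)=9996 g(18,-4)=13260 g(18,-2)=11934 g(18,0)=4862
t=19: g(19,-19)=1 g(19,-17)=18 g(19,-15)=152 g(19,-13)=798 g(19,-11)=2907 g(19,-9)=7752 g(19,-7)=15504 g(19,-5)=23256 g(19,-3)=25194 g(19,-1)=16796
t=20: g(20,-20)=1 g(20,-18)=19 g(20,-16)=170 g(20,-14)=950 g(20,-12)=3705 g(20,-10)=10659 g(20,-8)=23256 g(20,-6)=38760 g(20,-4)=48450 g(20,-2)=41990 g(20,0)=16796
t=21: g(21,-21)=1 g(21,-19)=20 g(21,-17)=189 g(21,-15)=1120 g(21,-13)=4655 g(21,-11)=14364 g(21,-9)=33915 g(21,-7)=62016 g(21,-5)=87210 g(21,-3)=90440 g(21,-1)=58786
t=22: g(22,-22)=1 g(22,-20)=21 g(22,-18)=209 g(22,-16)=1309 g(22,-14)=5775 g(22,-12)=19019 g(22,-10)=48279 g(22,-8)=95931 g(22,-6)=149226 g(22,-4)=177650 g(22,-2)=149226 g(22,0)=58786
t=23: g(23,-23)=1 g(23,-21)=22 g(23,-19)=230 g(23,-17)=1518 g(23,-15)=7084 g(23,-13)=24794 g(23,-11)=67298 g(23,-9)=144210 g(23,-7)=245157 g(23,-5)=326876 g(23,-3)=326876 g(23,-1)=208012
t=24: g(24,-24)=1 g(24,-22)=23 g(24,-20)=252 g(24,-18)=1748 g(24,-16)=8602 g(24,-14)=31878 g(24,-12)=92092 g(24,-10)=211508 g(24,-8)=389367 g(24,-6)=572033 g(24,-4)=653752 g(24,-2)=534888 g(24,0)=208012
t=25: g(25,-25)=1 g(25,-23)=24 g(25,-21)=275 g(25,-19)=2000 g(25,-17)=10350 g(25,-15)=40480 g(25,-13)=123970 g(25,-11)=303600 g(25,-9)=600875 g(25,-7)=961400 g(25,-5)=1225785 g(25,-3)=1188640 g(25,-1)=742900
Paths never hitting 1: Σ_s g(25,s) = 5200300
Paths hitting 1: 2^25 - 5200300 = 28354132
P = 28354132/33554432 = 7088533/8388608

Answer: 7088533/8388608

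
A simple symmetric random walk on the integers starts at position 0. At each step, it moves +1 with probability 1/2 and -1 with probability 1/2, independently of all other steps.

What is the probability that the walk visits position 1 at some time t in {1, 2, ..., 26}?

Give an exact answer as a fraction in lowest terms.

Answer: 7088533/8388608

Derivation:
Count via complement. Let g(t,s) = #length-t paths at position s with S_1..S_t all ≠ 1.
g(t,s) = g(t-1,s-1) + g(t-1,s+1) for s ≠ 1; g(t,1) = 0.
t=0: g(0,0)=1
t=1: g(1,-1)=1
t=2: g(2,-2)=1 g(2,0)=1
t=3: g(3,-3)=1 g(3,-1)=2
t=4: g(4,-4)=1 g(4,-2)=3 g(4,0)=2
t=5: g(5,-5)=1 g(5,-3)=4 g(5,-1)=5
t=6: g(6,-6)=1 g(6,-4)=5 g(6,-2)=9 g(6,0)=5
t=7: g(7,-7)=1 g(7,-5)=6 g(7,-3)=14 g(7,-1)=14
t=8: g(8,-8)=1 g(8,-6)=7 g(8,-4)=20 g(8,-2)=28 g(8,0)=14
t=9: g(9,-9)=1 g(9,-7)=8 g(9,-5)=27 g(9,-3)=48 g(9,-1)=42
t=10: g(10,-10)=1 g(10,-8)=9 g(10,-6)=35 g(10,-4)=75 g(10,-2)=90 g(10,0)=42
t=11: g(11,-11)=1 g(11,-9)=10 g(11,-7)=44 g(11,-5)=110 g(11,-3)=165 g(11,-1)=132
t=12: g(12,-12)=1 g(12,-10)=11 g(12,-8)=54 g(12,-6)=154 g(12,-4)=275 g(12,-2)=297 g(12,0)=132
t=13: g(13,-13)=1 g(13,-11)=12 g(13,-9)=65 g(13,-7)=208 g(13,-5)=429 g(13,-3)=572 g(13,-1)=429
t=14: g(14,-14)=1 g(14,-12)=13 g(14,-10)=77 g(14,-8)=273 g(14,-6)=637 g(14,-4)=1001 g(14,-2)=1001 g(14,0)=429
t=15: g(15,-15)=1 g(15,-13)=14 g(15,-11)=90 g(15,-9)=350 g(15,-7)=910 g(15,-5)=1638 g(15,-3)=2002 g(15,-1)=1430
t=16: g(16,-16)=1 g(16,-14)=15 g(16,-12)=104 g(16,-10)=440 g(16,-8)=1260 g(16,-6)=2548 g(16,-4)=3640 g(16,-2)=3432 g(16,0)=1430
t=17: g(17,-17)=1 g(17,-15)=16 g(17,-13)=119 g(17,-11)=544 g(17,-9)=1700 g(17,-7)=3808 g(17,-5)=6188 g(17,-3)=7072 g(17,-1)=4862
t=18: g(18,-18)=1 g(18,-16)=17 g(18,-14)=135 g(18,-12)=663 g(18,-10)=2244 g(18,-8)=5508 g(18,-6)=9996 g(18,-4)=13260 g(18,-2)=11934 g(18,0)=4862
t=19: g(19,-19)=1 g(19,-17)=18 g(19,-15)=152 g(19,-13)=798 g(19,-11)=2907 g(19,-9)=7752 g(19,-7)=15504 g(19,-5)=23256 g(19,-3)=25194 g(19,-1)=16796
t=20: g(20,-20)=1 g(20,-18)=19 g(20,-16)=170 g(20,-14)=950 g(20,-12)=3705 g(20,-10)=10659 g(20,-8)=23256 g(20,-6)=38760 g(20,-4)=48450 g(20,-2)=41990 g(20,0)=16796
t=21: g(21,-21)=1 g(21,-19)=20 g(21,-17)=189 g(21,-15)=1120 g(21,-13)=4655 g(21,-11)=14364 g(21,-9)=33915 g(21,-7)=62016 g(21,-5)=87210 g(21,-3)=90440 g(21,-1)=58786
t=22: g(22,-22)=1 g(22,-20)=21 g(22,-18)=209 g(22,-16)=1309 g(22,-14)=5775 g(22,-12)=19019 g(22,-10)=48279 g(22,-8)=95931 g(22,-6)=149226 g(22,-4)=177650 g(22,-2)=149226 g(22,0)=58786
t=23: g(23,-23)=1 g(23,-21)=22 g(23,-19)=230 g(23,-17)=1518 g(23,-15)=7084 g(23,-13)=24794 g(23,-11)=67298 g(23,-9)=144210 g(23,-7)=245157 g(23,-5)=326876 g(23,-3)=326876 g(23,-1)=208012
t=24: g(24,-24)=1 g(24,-22)=23 g(24,-20)=252 g(24,-18)=1748 g(24,-16)=8602 g(24,-14)=31878 g(24,-12)=92092 g(24,-10)=211508 g(24,-8)=389367 g(24,-6)=572033 g(24,-4)=653752 g(24,-2)=534888 g(24,0)=208012
t=25: g(25,-25)=1 g(25,-23)=24 g(25,-21)=275 g(25,-19)=2000 g(25,-17)=10350 g(25,-15)=40480 g(25,-13)=123970 g(25,-11)=303600 g(25,-9)=600875 g(25,-7)=961400 g(25,-5)=1225785 g(25,-3)=1188640 g(25,-1)=742900
t=26: g(26,-26)=1 g(26,-24)=25 g(26,-22)=299 g(26,-20)=2275 g(26,-18)=12350 g(26,-16)=50830 g(26,-14)=164450 g(26,-12)=427570 g(26,-10)=904475 g(26,-8)=1562275 g(26,-6)=2187185 g(26,-4)=2414425 g(26,-2)=1931540 g(26,0)=742900
Paths never hitting 1: Σ_s g(26,s) = 10400600
Paths hitting 1: 2^26 - 10400600 = 56708264
P = 56708264/67108864 = 7088533/8388608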